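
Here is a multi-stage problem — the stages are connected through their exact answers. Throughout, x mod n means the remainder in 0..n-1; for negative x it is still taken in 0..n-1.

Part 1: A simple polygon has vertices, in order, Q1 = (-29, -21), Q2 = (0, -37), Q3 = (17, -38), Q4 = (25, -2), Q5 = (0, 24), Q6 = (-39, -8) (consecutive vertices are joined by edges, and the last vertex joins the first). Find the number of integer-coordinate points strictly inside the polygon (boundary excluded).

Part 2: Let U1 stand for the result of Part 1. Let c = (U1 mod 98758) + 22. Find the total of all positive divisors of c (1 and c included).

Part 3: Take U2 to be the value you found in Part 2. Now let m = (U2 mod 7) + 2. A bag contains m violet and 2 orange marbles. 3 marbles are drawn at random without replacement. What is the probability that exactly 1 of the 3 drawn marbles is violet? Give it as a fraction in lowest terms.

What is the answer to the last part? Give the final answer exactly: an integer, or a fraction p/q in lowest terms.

Part 1: cross terms: (-29*-37 - 0*-21)=1073, (0*-38 - 17*-37)=629, (17*-2 - 25*-38)=916, (25*24 - 0*-2)=600, (0*-8 - -39*24)=936, (-39*-21 - -29*-8)=587; twice the area = |4741| = 4741; area = 4741/2; boundary points = 1 + 1 + 4 + 1 + 1 + 1 = 9; strictly interior points = area - boundary/2 + 1 = 2367; answer 2367
Part 2: U1 = 2367; c = 2389; 2389 is prime, so its only divisors are 1 and 2389; sigma = 1 + 2389 = 2390; answer 2390
Part 3: U2 = 2390; m = 5; total draws C(7,3) = 35; favorable C(5,1)*C(2,2) = 5; P = 1/7; answer 1/7

1/7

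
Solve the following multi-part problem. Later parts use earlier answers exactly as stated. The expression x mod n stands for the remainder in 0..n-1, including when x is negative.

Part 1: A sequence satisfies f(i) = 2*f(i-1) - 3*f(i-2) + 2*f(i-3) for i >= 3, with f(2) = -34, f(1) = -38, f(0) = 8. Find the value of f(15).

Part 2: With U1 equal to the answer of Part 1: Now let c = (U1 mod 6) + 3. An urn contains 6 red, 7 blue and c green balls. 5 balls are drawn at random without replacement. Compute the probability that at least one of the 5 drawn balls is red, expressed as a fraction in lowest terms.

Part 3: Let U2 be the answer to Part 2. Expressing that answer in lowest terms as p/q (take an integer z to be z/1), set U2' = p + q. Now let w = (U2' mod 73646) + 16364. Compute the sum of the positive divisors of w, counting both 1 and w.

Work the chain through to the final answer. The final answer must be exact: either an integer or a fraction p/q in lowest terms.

20520

Part 1: f(3) = 2*(-34) - 3*(-38) + 2*(8) = 62; iterating: f(3)=62, f(4)=150, f(5)=46, f(6)=-234, f(7)=-306, f(8)=182, f(9)=814, f(10)=470, f(11)=-1138, f(12)=-2058, f(13)=238, f(14)=4374, f(15)=3918; answer 3918
Part 2: U1 = 3918; c = 3; total draws C(16,5) = 4368; complement C(10,5) = 252; favorable 4368 - 252 = 4116; P = 49/52; answer 49/52
Part 3: U2 = 49/52; threaded value p + q = 101; w = 16465; 16465 = 5 * 37 * 89; sigma = (1 + 5) * (1 + 37) * (1 + 89) = 6 * 38 * 90 = 20520; answer 20520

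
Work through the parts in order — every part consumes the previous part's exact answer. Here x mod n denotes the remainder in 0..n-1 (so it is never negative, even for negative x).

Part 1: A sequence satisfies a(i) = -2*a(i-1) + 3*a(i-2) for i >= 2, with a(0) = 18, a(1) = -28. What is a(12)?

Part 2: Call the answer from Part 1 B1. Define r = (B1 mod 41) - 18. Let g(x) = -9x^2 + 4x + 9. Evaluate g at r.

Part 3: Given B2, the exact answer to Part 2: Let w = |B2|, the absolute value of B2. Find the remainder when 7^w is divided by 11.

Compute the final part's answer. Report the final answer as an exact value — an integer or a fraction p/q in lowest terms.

10

Part 1: a(2) = -2*(-28) + 3*(18) = 110; iterating: a(2)=110, a(3)=-304, a(4)=938, a(5)=-2788, a(6)=8390, a(7)=-25144, a(8)=75458, a(9)=-226348, a(10)=679070, a(11)=-2037184, a(12)=6111578; answer 6111578
Part 2: B1 = 6111578; r = 18; -9*(18)^2 + 4*(18)^1 + 9 = (-2916) + (72) + (9) = -2835; answer -2835
Part 3: B2 = -2835; w = 2835; squarings mod 11: 7^1=7, 7^2=5, 7^4=3, 7^8=9, 7^16=4, 7^32=5, 7^64=3, 7^128=9, 7^256=4, 7^512=5, 7^1024=3, 7^2048=9; 7^2835 = 7^1 * 7^2 * 7^16 * 7^256 * 7^512 * 7^2048 = 10 (mod 11); answer 10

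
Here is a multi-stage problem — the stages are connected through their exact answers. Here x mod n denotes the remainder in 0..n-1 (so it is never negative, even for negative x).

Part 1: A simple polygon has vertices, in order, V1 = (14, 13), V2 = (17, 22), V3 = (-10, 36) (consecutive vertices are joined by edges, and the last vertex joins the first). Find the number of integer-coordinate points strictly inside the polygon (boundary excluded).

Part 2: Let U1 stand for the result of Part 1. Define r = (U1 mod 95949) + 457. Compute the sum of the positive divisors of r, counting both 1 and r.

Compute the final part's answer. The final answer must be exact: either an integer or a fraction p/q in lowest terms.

1008

Part 1: cross terms: (14*22 - 17*13)=87, (17*36 - -10*22)=832, (-10*13 - 14*36)=-634; twice the area = |285| = 285; area = 285/2; boundary points = 3 + 1 + 1 = 5; strictly interior points = area - boundary/2 + 1 = 141; answer 141
Part 2: U1 = 141; r = 598; 598 = 2 * 13 * 23; sigma = (1 + 2) * (1 + 13) * (1 + 23) = 3 * 14 * 24 = 1008; answer 1008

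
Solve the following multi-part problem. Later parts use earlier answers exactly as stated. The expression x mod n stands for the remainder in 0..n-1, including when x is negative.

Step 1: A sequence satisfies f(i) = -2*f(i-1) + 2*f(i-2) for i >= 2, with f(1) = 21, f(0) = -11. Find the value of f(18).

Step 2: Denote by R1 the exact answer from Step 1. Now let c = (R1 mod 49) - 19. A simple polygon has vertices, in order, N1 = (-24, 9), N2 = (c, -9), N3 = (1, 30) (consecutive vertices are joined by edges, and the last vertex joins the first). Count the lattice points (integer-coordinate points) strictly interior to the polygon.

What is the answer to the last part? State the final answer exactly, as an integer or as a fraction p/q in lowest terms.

Step 1: f(2) = -2*(21) + 2*(-11) = -64; iterating: f(2)=-64, f(3)=170, f(4)=-468, f(5)=1276, f(6)=-3488, f(7)=9528, f(8)=-26032, f(9)=71120, f(10)=-194304, f(11)=530848, f(12)=-1450304, f(13)=3962304, f(14)=-10825216, f(15)=29575040, f(16)=-80800512, f(17)=220751104, f(18)=-603103232; answer -603103232
Step 2: R1 = -603103232; c = 19; cross terms: (-24*-9 - 19*9)=45, (19*30 - 1*-9)=579, (1*9 - -24*30)=729; twice the area = |1353| = 1353; area = 1353/2; boundary points = 1 + 3 + 1 = 5; strictly interior points = area - boundary/2 + 1 = 675; answer 675

675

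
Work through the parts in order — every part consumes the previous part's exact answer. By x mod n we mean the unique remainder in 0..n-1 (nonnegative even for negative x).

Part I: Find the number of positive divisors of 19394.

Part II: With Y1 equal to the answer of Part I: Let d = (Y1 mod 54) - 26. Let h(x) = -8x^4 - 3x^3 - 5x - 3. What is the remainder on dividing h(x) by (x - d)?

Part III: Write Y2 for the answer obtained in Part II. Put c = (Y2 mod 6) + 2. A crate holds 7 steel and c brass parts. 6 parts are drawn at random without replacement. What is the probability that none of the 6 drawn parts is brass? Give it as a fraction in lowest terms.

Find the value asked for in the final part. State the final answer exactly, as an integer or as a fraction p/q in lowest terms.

1/132

Part I: 19394 = 2 * 9697; number of divisors = (1+1) * (1+1) = 4; answer 4
Part II: Y1 = 4; d = -22; remainder = value at the root: -8*(-22)^4 - 3*(-22)^3 - 5*(-22)^1 - 3 = (-1874048) + (31944) + (110) + (-3) = -1841997; answer -1841997
Part III: Y2 = -1841997; c = 5; total draws C(12,6) = 924; favorable C(7,6) = 7; P = 1/132; answer 1/132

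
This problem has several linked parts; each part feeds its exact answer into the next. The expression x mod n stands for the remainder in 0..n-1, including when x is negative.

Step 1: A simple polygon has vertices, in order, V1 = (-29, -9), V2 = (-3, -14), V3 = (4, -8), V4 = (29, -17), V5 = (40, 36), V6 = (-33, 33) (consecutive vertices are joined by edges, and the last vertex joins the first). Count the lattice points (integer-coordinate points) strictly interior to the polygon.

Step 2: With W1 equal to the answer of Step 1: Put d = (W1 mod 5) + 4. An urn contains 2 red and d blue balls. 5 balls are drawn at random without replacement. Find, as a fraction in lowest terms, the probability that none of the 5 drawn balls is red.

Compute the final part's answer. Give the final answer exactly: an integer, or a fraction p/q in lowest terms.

3/28

Step 1: cross terms: (-29*-14 - -3*-9)=379, (-3*-8 - 4*-14)=80, (4*-17 - 29*-8)=164, (29*36 - 40*-17)=1724, (40*33 - -33*36)=2508, (-33*-9 - -29*33)=1254; twice the area = |6109| = 6109; area = 6109/2; boundary points = 1 + 1 + 1 + 1 + 1 + 2 = 7; strictly interior points = area - boundary/2 + 1 = 3052; answer 3052
Step 2: W1 = 3052; d = 6; total draws C(8,5) = 56; favorable C(6,5) = 6; P = 3/28; answer 3/28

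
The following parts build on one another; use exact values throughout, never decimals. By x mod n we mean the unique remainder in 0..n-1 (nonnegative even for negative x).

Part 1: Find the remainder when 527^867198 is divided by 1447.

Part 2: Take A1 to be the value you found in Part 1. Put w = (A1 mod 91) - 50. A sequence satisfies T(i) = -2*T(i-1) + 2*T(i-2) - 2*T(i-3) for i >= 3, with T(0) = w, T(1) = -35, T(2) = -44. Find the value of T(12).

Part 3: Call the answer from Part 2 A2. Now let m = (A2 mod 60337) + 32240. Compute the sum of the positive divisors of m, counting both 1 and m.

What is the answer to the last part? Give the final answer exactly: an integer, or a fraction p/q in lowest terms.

Part 1: squarings mod 1447: 527^1=527, 527^2=1352, 527^4=343, 527^8=442, 527^16=19, 527^32=361, 527^64=91, 527^128=1046, 527^256=184, 527^512=575, 527^1024=709, 527^2048=572, 527^4096=162, 527^8192=198, 527^16384=135, 527^32768=861, 527^65536=457, 527^131072=481, 527^262144=1288, 527^524288=682; 527^867198 = 527^2 * 527^4 * 527^8 * 527^16 * 527^32 * 527^64 * 527^256 * 527^512 * 527^2048 * 527^4096 * 527^8192 * 527^65536 * 527^262144 * 527^524288 = 282 (mod 1447); answer 282
Part 2: A1 = 282; w = -41; T(3) = -2*(-44) + 2*(-35) - 2*(-41) = 100; iterating: T(3)=100, T(4)=-218, T(5)=724, T(6)=-2084, T(7)=6052, T(8)=-17720, T(9)=51712, T(10)=-150968, T(11)=440800, T(12)=-1286960; answer -1286960
Part 3: A2 = -1286960; m = 72694; 72694 = 2 * 19 * 1913; sigma = (1 + 2) * (1 + 19) * (1 + 1913) = 3 * 20 * 1914 = 114840; answer 114840

114840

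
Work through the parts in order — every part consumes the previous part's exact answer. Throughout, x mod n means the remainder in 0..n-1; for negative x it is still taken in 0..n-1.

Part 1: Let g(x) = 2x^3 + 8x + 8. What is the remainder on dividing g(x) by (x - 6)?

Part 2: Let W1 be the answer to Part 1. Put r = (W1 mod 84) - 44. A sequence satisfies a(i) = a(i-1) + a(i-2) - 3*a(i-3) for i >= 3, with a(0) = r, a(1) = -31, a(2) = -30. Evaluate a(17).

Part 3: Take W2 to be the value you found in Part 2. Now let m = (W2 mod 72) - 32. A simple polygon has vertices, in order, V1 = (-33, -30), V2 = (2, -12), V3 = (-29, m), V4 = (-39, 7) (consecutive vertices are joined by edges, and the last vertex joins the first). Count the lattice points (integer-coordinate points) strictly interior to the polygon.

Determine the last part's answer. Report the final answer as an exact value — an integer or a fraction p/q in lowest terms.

Part 1: remainder = value at the root: 2*(6)^3 + 8*(6)^1 + 8 = (432) + (48) + (8) = 488; answer 488
Part 2: W1 = 488; r = 24; a(3) = 1*(-30) + 1*(-31) - 3*(24) = -133; iterating: a(3)=-133, a(4)=-70, a(5)=-113, a(6)=216, a(7)=313, a(8)=868, a(9)=533, a(10)=462, a(11)=-1609, a(12)=-2746, a(13)=-5741, a(14)=-3660, a(15)=-1163, a(16)=12400, a(17)=22217; answer 22217
Part 3: W2 = 22217; m = 9; cross terms: (-33*-12 - 2*-30)=456, (2*9 - -29*-12)=-330, (-29*7 - -39*9)=148, (-39*-30 - -33*7)=1401; twice the area = |1675| = 1675; area = 1675/2; boundary points = 1 + 1 + 2 + 1 = 5; strictly interior points = area - boundary/2 + 1 = 836; answer 836

836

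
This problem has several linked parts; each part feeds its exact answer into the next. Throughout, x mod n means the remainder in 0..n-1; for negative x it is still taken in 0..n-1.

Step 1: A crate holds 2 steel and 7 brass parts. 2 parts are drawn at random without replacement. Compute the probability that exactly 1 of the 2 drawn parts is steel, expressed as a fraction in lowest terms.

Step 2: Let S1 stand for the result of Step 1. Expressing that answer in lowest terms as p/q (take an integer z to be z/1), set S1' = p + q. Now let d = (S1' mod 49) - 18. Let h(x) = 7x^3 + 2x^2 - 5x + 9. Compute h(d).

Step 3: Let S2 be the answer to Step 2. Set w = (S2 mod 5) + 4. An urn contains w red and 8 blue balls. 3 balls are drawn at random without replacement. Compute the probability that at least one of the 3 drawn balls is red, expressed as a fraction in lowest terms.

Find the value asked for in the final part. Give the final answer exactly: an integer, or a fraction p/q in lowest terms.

Step 1: total draws C(9,2) = 36; favorable C(2,1)*C(7,1) = 14; P = 7/18; answer 7/18
Step 2: S1 = 7/18; threaded value p + q = 25; d = 7; 7*(7)^3 + 2*(7)^2 - 5*(7)^1 + 9 = (2401) + (98) + (-35) + (9) = 2473; answer 2473
Step 3: S2 = 2473; w = 7; total draws C(15,3) = 455; complement C(8,3) = 56; favorable 455 - 56 = 399; P = 57/65; answer 57/65

57/65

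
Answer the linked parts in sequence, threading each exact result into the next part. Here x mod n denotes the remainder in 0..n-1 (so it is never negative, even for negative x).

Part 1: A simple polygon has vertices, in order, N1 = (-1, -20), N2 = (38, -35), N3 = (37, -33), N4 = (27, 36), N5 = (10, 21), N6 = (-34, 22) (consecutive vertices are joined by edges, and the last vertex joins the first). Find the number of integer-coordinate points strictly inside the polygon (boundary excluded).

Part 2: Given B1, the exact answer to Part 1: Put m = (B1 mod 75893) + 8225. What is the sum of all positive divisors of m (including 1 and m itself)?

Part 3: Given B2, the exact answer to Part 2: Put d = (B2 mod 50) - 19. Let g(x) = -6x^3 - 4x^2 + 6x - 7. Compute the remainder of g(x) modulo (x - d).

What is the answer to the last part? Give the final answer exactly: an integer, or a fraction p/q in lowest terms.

Part 1: cross terms: (-1*-35 - 38*-20)=795, (38*-33 - 37*-35)=41, (37*36 - 27*-33)=2223, (27*21 - 10*36)=207, (10*22 - -34*21)=934, (-34*-20 - -1*22)=702; twice the area = |4902| = 4902; area = 2451; boundary points = 3 + 1 + 1 + 1 + 1 + 3 = 10; strictly interior points = area - boundary/2 + 1 = 2447; answer 2447
Part 2: B1 = 2447; m = 10672; 10672 = 2^4 * 23 * 29; sigma = (1 + 2 + 4 + 8 + 16) * (1 + 23) * (1 + 29) = 31 * 24 * 30 = 22320; answer 22320
Part 3: B2 = 22320; d = 1; remainder = value at the root: -6*(1)^3 - 4*(1)^2 + 6*(1)^1 - 7 = (-6) + (-4) + (6) + (-7) = -11; answer -11

-11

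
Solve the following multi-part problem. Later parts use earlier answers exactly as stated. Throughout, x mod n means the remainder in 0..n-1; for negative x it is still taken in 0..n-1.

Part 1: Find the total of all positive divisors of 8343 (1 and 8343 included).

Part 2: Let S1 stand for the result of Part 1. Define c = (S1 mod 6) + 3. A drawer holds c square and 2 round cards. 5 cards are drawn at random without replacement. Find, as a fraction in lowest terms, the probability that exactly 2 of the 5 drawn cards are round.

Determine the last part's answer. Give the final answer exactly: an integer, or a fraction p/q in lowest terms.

Part 1: 8343 = 3^4 * 103; sigma = (1 + 3 + 9 + 27 + 81) * (1 + 103) = 121 * 104 = 12584; answer 12584
Part 2: S1 = 12584; c = 5; total draws C(7,5) = 21; favorable C(2,2)*C(5,3) = 10; P = 10/21; answer 10/21

10/21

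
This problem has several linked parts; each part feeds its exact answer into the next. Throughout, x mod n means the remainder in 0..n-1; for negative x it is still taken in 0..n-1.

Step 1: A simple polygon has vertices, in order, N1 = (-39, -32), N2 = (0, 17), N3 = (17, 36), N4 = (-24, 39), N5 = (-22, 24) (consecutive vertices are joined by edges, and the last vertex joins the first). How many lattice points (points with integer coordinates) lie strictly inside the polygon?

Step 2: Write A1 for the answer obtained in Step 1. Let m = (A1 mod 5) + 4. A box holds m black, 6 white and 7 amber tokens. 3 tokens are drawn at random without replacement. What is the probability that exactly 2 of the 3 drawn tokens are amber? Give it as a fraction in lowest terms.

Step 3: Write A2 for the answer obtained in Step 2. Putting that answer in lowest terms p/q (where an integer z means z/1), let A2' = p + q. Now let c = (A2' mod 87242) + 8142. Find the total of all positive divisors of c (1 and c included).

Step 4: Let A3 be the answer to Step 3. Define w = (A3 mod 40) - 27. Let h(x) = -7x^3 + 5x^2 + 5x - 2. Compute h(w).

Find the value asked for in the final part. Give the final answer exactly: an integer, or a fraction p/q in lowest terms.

Step 1: cross terms: (-39*17 - 0*-32)=-663, (0*36 - 17*17)=-289, (17*39 - -24*36)=1527, (-24*24 - -22*39)=282, (-22*-32 - -39*24)=1640; twice the area = |2497| = 2497; area = 2497/2; boundary points = 1 + 1 + 1 + 1 + 1 = 5; strictly interior points = area - boundary/2 + 1 = 1247; answer 1247
Step 2: A1 = 1247; m = 6; total draws C(19,3) = 969; favorable C(7,2)*C(12,1) = 252; P = 84/323; answer 84/323
Step 3: A2 = 84/323; threaded value p + q = 407; c = 8549; 8549 = 83 * 103; sigma = (1 + 83) * (1 + 103) = 84 * 104 = 8736; answer 8736
Step 4: A3 = 8736; w = -11; -7*(-11)^3 + 5*(-11)^2 + 5*(-11)^1 - 2 = (9317) + (605) + (-55) + (-2) = 9865; answer 9865

9865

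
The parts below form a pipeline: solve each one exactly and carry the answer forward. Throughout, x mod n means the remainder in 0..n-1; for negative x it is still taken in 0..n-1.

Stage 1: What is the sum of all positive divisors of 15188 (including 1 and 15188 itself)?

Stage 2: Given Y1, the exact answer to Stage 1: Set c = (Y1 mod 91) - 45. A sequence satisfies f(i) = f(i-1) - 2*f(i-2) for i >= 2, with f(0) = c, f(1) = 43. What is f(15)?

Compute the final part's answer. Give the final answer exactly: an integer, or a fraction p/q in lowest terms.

-9469

Stage 1: 15188 = 2^2 * 3797; sigma = (1 + 2 + 4) * (1 + 3797) = 7 * 3798 = 26586; answer 26586
Stage 2: Y1 = 26586; c = -31; f(2) = 1*(43) - 2*(-31) = 105; iterating: f(2)=105, f(3)=19, f(4)=-191, f(5)=-229, f(6)=153, f(7)=611, f(8)=305, f(9)=-917, f(10)=-1527, f(11)=307, f(12)=3361, f(13)=2747, f(14)=-3975, f(15)=-9469; answer -9469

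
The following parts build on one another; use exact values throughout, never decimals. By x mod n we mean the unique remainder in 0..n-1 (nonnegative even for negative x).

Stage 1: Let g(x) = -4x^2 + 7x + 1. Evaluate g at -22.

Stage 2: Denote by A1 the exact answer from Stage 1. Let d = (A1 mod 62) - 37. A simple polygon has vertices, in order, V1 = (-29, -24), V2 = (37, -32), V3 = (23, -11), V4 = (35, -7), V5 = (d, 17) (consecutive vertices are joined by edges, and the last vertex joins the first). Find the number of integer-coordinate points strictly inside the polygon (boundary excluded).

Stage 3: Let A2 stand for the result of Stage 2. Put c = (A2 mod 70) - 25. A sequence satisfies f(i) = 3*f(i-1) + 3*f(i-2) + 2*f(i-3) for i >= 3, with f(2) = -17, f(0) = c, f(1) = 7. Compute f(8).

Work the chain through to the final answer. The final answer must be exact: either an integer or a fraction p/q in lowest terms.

13051

Stage 1: -4*(-22)^2 + 7*(-22)^1 + 1 = (-1936) + (-154) + (1) = -2089; answer -2089
Stage 2: A1 = -2089; d = -18; cross terms: (-29*-32 - 37*-24)=1816, (37*-11 - 23*-32)=329, (23*-7 - 35*-11)=224, (35*17 - -18*-7)=469, (-18*-24 - -29*17)=925; twice the area = |3763| = 3763; area = 3763/2; boundary points = 2 + 7 + 4 + 1 + 1 = 15; strictly interior points = area - boundary/2 + 1 = 1875; answer 1875
Stage 3: A2 = 1875; c = 30; f(3) = 3*(-17) + 3*(7) + 2*(30) = 30; iterating: f(3)=30, f(4)=53, f(5)=215, f(6)=864, f(7)=3343, f(8)=13051; answer 13051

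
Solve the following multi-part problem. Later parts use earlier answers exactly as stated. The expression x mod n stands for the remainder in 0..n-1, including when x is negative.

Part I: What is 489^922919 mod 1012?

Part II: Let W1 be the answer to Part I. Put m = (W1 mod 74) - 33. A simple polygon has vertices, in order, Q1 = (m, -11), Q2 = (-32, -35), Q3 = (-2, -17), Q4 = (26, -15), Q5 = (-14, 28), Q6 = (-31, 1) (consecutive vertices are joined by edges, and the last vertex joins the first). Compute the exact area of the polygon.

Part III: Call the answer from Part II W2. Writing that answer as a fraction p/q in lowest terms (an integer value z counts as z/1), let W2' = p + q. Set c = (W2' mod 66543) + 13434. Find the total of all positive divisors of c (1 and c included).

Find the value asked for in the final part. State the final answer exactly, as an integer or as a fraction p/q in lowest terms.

20088

Part I: squarings mod 1012: 489^1=489, 489^2=289, 489^4=537, 489^8=961, 489^16=577, 489^32=993, 489^64=361, 489^128=785, 489^256=929, 489^512=817, 489^1024=581, 489^2048=565, 489^4096=445, 489^8192=685, 489^16384=669, 489^32768=257, 489^65536=269, 489^131072=509, 489^262144=9, 489^524288=81; 489^922919 = 489^1 * 489^2 * 489^4 * 489^32 * 489^256 * 489^1024 * 489^4096 * 489^131072 * 489^262144 * 489^524288 = 317 (mod 1012); answer 317
Part II: W1 = 317; m = -12; cross terms: (-12*-35 - -32*-11)=68, (-32*-17 - -2*-35)=474, (-2*-15 - 26*-17)=472, (26*28 - -14*-15)=518, (-14*1 - -31*28)=854, (-31*-11 - -12*1)=353; twice the area = |2739| = 2739; area = 2739/2; answer 2739/2
Part III: W2 = 2739/2; threaded value p + q = 2741; c = 16175; 16175 = 5^2 * 647; sigma = (1 + 5 + 25) * (1 + 647) = 31 * 648 = 20088; answer 20088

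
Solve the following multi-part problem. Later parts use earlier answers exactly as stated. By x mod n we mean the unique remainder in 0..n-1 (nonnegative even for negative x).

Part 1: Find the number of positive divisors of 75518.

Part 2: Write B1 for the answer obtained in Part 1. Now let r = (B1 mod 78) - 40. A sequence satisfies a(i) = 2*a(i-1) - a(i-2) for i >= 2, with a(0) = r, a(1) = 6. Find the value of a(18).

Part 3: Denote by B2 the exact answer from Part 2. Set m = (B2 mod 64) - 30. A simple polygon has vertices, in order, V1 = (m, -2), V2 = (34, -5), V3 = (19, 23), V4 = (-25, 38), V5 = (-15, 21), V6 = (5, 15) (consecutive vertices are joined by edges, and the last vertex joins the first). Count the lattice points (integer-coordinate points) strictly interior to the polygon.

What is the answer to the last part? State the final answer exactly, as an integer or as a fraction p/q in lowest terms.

1151

Part 1: 75518 = 2 * 61 * 619; number of divisors = (1+1) * (1+1) * (1+1) = 8; answer 8
Part 2: B1 = 8; r = -32; a(2) = 2*(6) - 1*(-32) = 44; iterating: a(2)=44, a(3)=82, a(4)=120, a(5)=158, a(6)=196, a(7)=234, a(8)=272, a(9)=310, a(10)=348, a(11)=386, a(12)=424, a(13)=462, a(14)=500, a(15)=538, a(16)=576, a(17)=614, a(18)=652; answer 652
Part 3: B2 = 652; m = -18; cross terms: (-18*-5 - 34*-2)=158, (34*23 - 19*-5)=877, (19*38 - -25*23)=1297, (-25*21 - -15*38)=45, (-15*15 - 5*21)=-330, (5*-2 - -18*15)=260; twice the area = |2307| = 2307; area = 2307/2; boundary points = 1 + 1 + 1 + 1 + 2 + 1 = 7; strictly interior points = area - boundary/2 + 1 = 1151; answer 1151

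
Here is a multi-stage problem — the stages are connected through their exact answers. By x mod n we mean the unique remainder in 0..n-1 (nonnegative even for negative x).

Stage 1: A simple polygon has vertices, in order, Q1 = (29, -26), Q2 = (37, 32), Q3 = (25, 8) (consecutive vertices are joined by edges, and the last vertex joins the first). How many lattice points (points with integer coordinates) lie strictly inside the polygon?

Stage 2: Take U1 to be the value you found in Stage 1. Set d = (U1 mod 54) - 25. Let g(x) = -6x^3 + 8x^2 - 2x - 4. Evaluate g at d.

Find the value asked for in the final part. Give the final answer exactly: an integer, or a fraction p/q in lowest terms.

Stage 1: cross terms: (29*32 - 37*-26)=1890, (37*8 - 25*32)=-504, (25*-26 - 29*8)=-882; twice the area = |504| = 504; area = 252; boundary points = 2 + 12 + 2 = 16; strictly interior points = area - boundary/2 + 1 = 245; answer 245
Stage 2: U1 = 245; d = 4; -6*(4)^3 + 8*(4)^2 - 2*(4)^1 - 4 = (-384) + (128) + (-8) + (-4) = -268; answer -268

-268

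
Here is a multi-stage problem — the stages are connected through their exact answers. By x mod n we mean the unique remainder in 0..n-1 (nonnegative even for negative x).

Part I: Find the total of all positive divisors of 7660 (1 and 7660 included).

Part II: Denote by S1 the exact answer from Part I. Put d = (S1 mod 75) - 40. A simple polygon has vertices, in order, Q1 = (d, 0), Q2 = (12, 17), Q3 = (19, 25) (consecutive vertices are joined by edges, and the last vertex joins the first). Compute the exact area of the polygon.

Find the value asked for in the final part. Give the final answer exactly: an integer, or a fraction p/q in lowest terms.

273/2

Part I: 7660 = 2^2 * 5 * 383; sigma = (1 + 2 + 4) * (1 + 5) * (1 + 383) = 7 * 6 * 384 = 16128; answer 16128
Part II: S1 = 16128; d = -37; cross terms: (-37*17 - 12*0)=-629, (12*25 - 19*17)=-23, (19*0 - -37*25)=925; twice the area = |273| = 273; area = 273/2; answer 273/2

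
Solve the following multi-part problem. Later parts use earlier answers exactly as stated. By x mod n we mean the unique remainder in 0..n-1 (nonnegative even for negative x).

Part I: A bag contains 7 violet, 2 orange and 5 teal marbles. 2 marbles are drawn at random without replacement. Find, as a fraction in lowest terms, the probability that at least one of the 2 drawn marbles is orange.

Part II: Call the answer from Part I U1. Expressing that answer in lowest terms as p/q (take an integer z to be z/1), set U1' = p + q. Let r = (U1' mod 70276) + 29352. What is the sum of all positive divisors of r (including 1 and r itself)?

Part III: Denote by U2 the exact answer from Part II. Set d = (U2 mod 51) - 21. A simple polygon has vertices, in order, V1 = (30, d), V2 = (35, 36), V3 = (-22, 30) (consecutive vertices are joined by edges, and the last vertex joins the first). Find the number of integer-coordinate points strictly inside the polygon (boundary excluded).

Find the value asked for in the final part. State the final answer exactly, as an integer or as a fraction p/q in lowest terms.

667

Part I: total draws C(14,2) = 91; complement C(12,2) = 66; favorable 91 - 66 = 25; P = 25/91; answer 25/91
Part II: U1 = 25/91; threaded value p + q = 116; r = 29468; 29468 = 2^2 * 53 * 139; sigma = (1 + 2 + 4) * (1 + 53) * (1 + 139) = 7 * 54 * 140 = 52920; answer 52920
Part III: U2 = 52920; d = 12; cross terms: (30*36 - 35*12)=660, (35*30 - -22*36)=1842, (-22*12 - 30*30)=-1164; twice the area = |1338| = 1338; area = 669; boundary points = 1 + 3 + 2 = 6; strictly interior points = area - boundary/2 + 1 = 667; answer 667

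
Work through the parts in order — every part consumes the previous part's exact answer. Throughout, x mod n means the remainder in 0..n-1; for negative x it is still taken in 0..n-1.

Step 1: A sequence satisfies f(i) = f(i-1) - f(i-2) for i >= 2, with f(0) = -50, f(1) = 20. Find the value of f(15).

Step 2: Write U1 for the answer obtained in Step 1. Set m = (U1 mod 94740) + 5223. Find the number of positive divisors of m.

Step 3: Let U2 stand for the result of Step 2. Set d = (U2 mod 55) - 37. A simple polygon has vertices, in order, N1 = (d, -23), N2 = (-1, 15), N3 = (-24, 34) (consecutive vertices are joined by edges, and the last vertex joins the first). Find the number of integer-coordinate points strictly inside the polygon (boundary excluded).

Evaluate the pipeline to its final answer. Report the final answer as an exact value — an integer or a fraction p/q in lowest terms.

Step 1: f(2) = 1*(20) - 1*(-50) = 70; iterating: f(2)=70, f(3)=50, f(4)=-20, f(5)=-70, f(6)=-50, f(7)=20, f(8)=70, f(9)=50, f(10)=-20, f(11)=-70, f(12)=-50, f(13)=20, f(14)=70, f(15)=50; answer 50
Step 2: U1 = 50; m = 5273; 5273 is prime, so its only divisors are 1 and 5273; count = 2; answer 2
Step 3: U2 = 2; d = -35; cross terms: (-35*15 - -1*-23)=-548, (-1*34 - -24*15)=326, (-24*-23 - -35*34)=1742; twice the area = |1520| = 1520; area = 760; boundary points = 2 + 1 + 1 = 4; strictly interior points = area - boundary/2 + 1 = 759; answer 759

759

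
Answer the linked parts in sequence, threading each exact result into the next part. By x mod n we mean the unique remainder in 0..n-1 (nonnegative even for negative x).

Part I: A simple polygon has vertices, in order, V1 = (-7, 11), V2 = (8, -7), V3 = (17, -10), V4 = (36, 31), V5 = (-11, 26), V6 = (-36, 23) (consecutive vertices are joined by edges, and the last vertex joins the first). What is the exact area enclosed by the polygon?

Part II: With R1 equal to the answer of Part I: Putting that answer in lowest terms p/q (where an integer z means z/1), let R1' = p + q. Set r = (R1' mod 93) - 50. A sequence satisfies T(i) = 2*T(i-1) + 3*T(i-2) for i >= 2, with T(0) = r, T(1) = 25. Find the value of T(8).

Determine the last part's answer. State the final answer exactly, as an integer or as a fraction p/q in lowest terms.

Part I: cross terms: (-7*-7 - 8*11)=-39, (8*-10 - 17*-7)=39, (17*31 - 36*-10)=887, (36*26 - -11*31)=1277, (-11*23 - -36*26)=683, (-36*11 - -7*23)=-235; twice the area = |2612| = 2612; area = 1306; answer 1306
Part II: R1 = 1306; threaded value p + q = 1307; r = -45; T(2) = 2*(25) + 3*(-45) = -85; iterating: T(2)=-85, T(3)=-95, T(4)=-445, T(5)=-1175, T(6)=-3685, T(7)=-10895, T(8)=-32845; answer -32845

-32845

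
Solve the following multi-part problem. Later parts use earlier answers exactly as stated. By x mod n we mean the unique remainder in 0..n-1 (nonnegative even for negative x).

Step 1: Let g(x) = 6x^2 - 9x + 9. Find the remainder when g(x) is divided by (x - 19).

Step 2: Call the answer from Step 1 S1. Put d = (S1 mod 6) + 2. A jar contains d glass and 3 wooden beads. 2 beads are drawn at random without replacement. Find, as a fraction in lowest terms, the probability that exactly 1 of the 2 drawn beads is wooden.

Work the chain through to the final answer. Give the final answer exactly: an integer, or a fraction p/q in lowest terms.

Step 1: remainder = value at the root: 6*(19)^2 - 9*(19)^1 + 9 = (2166) + (-171) + (9) = 2004; answer 2004
Step 2: S1 = 2004; d = 2; total draws C(5,2) = 10; favorable C(3,1)*C(2,1) = 6; P = 3/5; answer 3/5

3/5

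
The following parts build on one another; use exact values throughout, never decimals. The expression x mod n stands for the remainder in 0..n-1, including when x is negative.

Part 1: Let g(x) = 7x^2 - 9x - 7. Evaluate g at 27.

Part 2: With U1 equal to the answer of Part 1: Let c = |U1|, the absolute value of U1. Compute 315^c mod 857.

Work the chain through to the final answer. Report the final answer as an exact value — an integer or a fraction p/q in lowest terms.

422

Part 1: 7*(27)^2 - 9*(27)^1 - 7 = (5103) + (-243) + (-7) = 4853; answer 4853
Part 2: U1 = 4853; c = 4853; squarings mod 857: 315^1=315, 315^2=670, 315^4=689, 315^8=800, 315^16=678, 315^32=332, 315^64=528, 315^128=259, 315^256=235, 315^512=377, 315^1024=724, 315^2048=549, 315^4096=594; 315^4853 = 315^1 * 315^4 * 315^16 * 315^32 * 315^64 * 315^128 * 315^512 * 315^4096 = 422 (mod 857); answer 422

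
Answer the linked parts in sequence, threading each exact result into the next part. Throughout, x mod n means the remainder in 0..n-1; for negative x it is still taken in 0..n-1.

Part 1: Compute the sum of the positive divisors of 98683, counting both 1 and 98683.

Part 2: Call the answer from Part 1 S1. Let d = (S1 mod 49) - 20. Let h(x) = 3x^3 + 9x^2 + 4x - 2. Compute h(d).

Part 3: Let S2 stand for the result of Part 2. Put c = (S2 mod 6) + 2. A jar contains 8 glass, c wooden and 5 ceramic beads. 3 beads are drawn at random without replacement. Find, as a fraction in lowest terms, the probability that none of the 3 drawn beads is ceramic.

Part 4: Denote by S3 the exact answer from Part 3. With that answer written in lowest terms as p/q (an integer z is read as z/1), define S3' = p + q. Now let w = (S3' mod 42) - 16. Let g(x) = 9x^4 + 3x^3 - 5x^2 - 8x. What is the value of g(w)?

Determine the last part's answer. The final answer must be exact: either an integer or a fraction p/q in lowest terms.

Part 1: 98683 = 13 * 7591; sigma = (1 + 13) * (1 + 7591) = 14 * 7592 = 106288; answer 106288
Part 2: S1 = 106288; d = -13; 3*(-13)^3 + 9*(-13)^2 + 4*(-13)^1 - 2 = (-6591) + (1521) + (-52) + (-2) = -5124; answer -5124
Part 3: S2 = -5124; c = 2; total draws C(15,3) = 455; favorable C(10,3) = 120; P = 24/91; answer 24/91
Part 4: S3 = 24/91; threaded value p + q = 115; w = 15; 9*(15)^4 + 3*(15)^3 - 5*(15)^2 - 8*(15)^1 = (455625) + (10125) + (-1125) + (-120) = 464505; answer 464505

464505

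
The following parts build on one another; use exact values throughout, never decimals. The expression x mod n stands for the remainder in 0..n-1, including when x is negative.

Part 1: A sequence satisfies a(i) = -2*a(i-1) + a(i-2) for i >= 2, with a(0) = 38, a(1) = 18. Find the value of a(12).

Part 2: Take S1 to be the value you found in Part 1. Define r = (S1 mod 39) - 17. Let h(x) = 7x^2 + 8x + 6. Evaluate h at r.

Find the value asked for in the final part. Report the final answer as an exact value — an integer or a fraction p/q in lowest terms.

Part 1: a(2) = -2*(18) + 1*(38) = 2; iterating: a(2)=2, a(3)=14, a(4)=-26, a(5)=66, a(6)=-158, a(7)=382, a(8)=-922, a(9)=2226, a(10)=-5374, a(11)=12974, a(12)=-31322; answer -31322
Part 2: S1 = -31322; r = 17; 7*(17)^2 + 8*(17)^1 + 6 = (2023) + (136) + (6) = 2165; answer 2165

2165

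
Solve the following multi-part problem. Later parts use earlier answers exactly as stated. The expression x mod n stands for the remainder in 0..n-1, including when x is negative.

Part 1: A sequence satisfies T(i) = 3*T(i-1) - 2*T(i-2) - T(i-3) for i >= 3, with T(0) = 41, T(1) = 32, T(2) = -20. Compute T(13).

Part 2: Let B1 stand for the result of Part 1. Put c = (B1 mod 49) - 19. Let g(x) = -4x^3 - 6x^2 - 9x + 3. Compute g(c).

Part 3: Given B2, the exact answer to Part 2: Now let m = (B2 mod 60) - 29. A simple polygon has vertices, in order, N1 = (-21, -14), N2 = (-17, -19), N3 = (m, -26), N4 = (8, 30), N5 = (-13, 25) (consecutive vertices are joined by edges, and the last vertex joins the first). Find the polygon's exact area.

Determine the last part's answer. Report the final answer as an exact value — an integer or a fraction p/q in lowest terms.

Part 1: T(3) = 3*(-20) - 2*(32) - 1*(41) = -165; iterating: T(3)=-165, T(4)=-487, T(5)=-1111, T(6)=-2194, T(7)=-3873, T(8)=-6120, T(9)=-8420, T(10)=-9147, T(11)=-4481, T(12)=13271, T(13)=57922; answer 57922
Part 2: B1 = 57922; c = -15; -4*(-15)^3 - 6*(-15)^2 - 9*(-15)^1 + 3 = (13500) + (-1350) + (135) + (3) = 12288; answer 12288
Part 3: B2 = 12288; m = 19; cross terms: (-21*-19 - -17*-14)=161, (-17*-26 - 19*-19)=803, (19*30 - 8*-26)=778, (8*25 - -13*30)=590, (-13*-14 - -21*25)=707; twice the area = |3039| = 3039; area = 3039/2; answer 3039/2

3039/2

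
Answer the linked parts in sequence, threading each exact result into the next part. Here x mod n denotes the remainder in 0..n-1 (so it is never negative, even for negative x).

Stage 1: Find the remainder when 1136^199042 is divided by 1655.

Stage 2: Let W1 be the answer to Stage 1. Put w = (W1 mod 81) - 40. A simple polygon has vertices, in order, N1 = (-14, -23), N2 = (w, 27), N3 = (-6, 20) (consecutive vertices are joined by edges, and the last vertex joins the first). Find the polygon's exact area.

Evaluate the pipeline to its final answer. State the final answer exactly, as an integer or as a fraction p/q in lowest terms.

Stage 1: squarings mod 1655: 1136^1=1136, 1136^2=1251, 1136^4=1026, 1136^8=96, 1136^16=941, 1136^32=56, 1136^64=1481, 1136^128=486, 1136^256=1186, 1136^512=1501, 1136^1024=546, 1136^2048=216, 1136^4096=316, 1136^8192=556, 1136^16384=1306, 1136^32768=986, 1136^65536=711, 1136^131072=746; 1136^199042 = 1136^2 * 1136^128 * 1136^256 * 1136^2048 * 1136^65536 * 1136^131072 = 556 (mod 1655); answer 556
Stage 2: W1 = 556; w = 30; cross terms: (-14*27 - 30*-23)=312, (30*20 - -6*27)=762, (-6*-23 - -14*20)=418; twice the area = |1492| = 1492; area = 746; answer 746

746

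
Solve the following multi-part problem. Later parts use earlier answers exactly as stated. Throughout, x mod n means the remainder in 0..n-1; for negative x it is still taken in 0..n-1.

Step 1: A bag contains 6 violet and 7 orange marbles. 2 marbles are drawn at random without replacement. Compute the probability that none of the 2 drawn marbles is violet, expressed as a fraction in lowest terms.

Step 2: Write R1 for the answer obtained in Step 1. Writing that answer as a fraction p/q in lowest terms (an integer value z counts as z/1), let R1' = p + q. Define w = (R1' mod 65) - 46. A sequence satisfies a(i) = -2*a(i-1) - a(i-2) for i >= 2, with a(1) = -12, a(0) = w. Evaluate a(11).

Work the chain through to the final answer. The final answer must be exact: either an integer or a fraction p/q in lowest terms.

Step 1: total draws C(13,2) = 78; favorable C(7,2) = 21; P = 7/26; answer 7/26
Step 2: R1 = 7/26; threaded value p + q = 33; w = -13; a(2) = -2*(-12) - 1*(-13) = 37; iterating: a(2)=37, a(3)=-62, a(4)=87, a(5)=-112, a(6)=137, a(7)=-162, a(8)=187, a(9)=-212, a(10)=237, a(11)=-262; answer -262

-262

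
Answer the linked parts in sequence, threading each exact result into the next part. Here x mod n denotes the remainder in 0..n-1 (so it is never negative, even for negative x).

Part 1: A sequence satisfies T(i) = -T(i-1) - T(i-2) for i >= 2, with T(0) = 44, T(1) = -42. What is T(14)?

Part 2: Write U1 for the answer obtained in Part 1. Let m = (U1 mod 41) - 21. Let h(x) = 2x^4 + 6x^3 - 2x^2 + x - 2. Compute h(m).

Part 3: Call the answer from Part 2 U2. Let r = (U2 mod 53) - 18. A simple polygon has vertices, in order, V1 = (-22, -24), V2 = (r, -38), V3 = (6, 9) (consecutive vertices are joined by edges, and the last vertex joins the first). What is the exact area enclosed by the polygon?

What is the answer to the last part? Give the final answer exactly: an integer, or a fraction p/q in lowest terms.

Part 1: T(2) = -1*(-42) - 1*(44) = -2; iterating: T(2)=-2, T(3)=44, T(4)=-42, T(5)=-2, T(6)=44, T(7)=-42, T(8)=-2, T(9)=44, T(10)=-42, T(11)=-2, T(12)=44, T(13)=-42, T(14)=-2; answer -2
Part 2: U1 = -2; m = 18; 2*(18)^4 + 6*(18)^3 - 2*(18)^2 + 1*(18)^1 - 2 = (209952) + (34992) + (-648) + (18) + (-2) = 244312; answer 244312
Part 3: U2 = 244312; r = 17; cross terms: (-22*-38 - 17*-24)=1244, (17*9 - 6*-38)=381, (6*-24 - -22*9)=54; twice the area = |1679| = 1679; area = 1679/2; answer 1679/2

1679/2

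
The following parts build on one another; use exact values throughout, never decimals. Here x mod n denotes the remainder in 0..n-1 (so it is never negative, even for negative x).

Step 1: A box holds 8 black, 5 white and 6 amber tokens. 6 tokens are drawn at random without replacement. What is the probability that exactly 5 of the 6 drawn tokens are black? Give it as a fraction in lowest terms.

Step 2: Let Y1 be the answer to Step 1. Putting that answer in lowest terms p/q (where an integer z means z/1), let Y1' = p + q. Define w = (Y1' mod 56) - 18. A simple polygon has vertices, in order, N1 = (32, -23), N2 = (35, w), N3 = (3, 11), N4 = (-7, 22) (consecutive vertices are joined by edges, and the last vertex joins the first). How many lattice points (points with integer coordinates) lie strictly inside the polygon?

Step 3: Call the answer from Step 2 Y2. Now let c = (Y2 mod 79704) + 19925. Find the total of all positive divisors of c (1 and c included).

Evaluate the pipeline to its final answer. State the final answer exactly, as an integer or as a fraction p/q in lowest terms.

47232

Step 1: total draws C(19,6) = 27132; favorable C(8,5)*C(11,1) = 616; P = 22/969; answer 22/969
Step 2: Y1 = 22/969; threaded value p + q = 991; w = 21; cross terms: (32*21 - 35*-23)=1477, (35*11 - 3*21)=322, (3*22 - -7*11)=143, (-7*-23 - 32*22)=-543; twice the area = |1399| = 1399; area = 1399/2; boundary points = 1 + 2 + 1 + 3 = 7; strictly interior points = area - boundary/2 + 1 = 697; answer 697
Step 3: Y2 = 697; c = 20622; 20622 = 2 * 3 * 7 * 491; sigma = (1 + 2) * (1 + 3) * (1 + 7) * (1 + 491) = 3 * 4 * 8 * 492 = 47232; answer 47232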